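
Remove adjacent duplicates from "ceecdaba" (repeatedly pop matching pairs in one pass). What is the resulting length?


Input: ceecdaba
Stack-based adjacent duplicate removal:
  Read 'c': push. Stack: c
  Read 'e': push. Stack: ce
  Read 'e': matches stack top 'e' => pop. Stack: c
  Read 'c': matches stack top 'c' => pop. Stack: (empty)
  Read 'd': push. Stack: d
  Read 'a': push. Stack: da
  Read 'b': push. Stack: dab
  Read 'a': push. Stack: daba
Final stack: "daba" (length 4)

4


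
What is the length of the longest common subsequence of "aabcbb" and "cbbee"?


LCS of "aabcbb" and "cbbee"
DP table:
           c    b    b    e    e
      0    0    0    0    0    0
  a   0    0    0    0    0    0
  a   0    0    0    0    0    0
  b   0    0    1    1    1    1
  c   0    1    1    1    1    1
  b   0    1    2    2    2    2
  b   0    1    2    3    3    3
LCS length = dp[6][5] = 3

3


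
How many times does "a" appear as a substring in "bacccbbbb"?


Searching for "a" in "bacccbbbb"
Scanning each position:
  Position 0: "b" => no
  Position 1: "a" => MATCH
  Position 2: "c" => no
  Position 3: "c" => no
  Position 4: "c" => no
  Position 5: "b" => no
  Position 6: "b" => no
  Position 7: "b" => no
  Position 8: "b" => no
Total occurrences: 1

1


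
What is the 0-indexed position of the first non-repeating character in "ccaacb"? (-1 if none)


Input: ccaacb
Character frequencies:
  'a': 2
  'b': 1
  'c': 3
Scanning left to right for freq == 1:
  Position 0 ('c'): freq=3, skip
  Position 1 ('c'): freq=3, skip
  Position 2 ('a'): freq=2, skip
  Position 3 ('a'): freq=2, skip
  Position 4 ('c'): freq=3, skip
  Position 5 ('b'): unique! => answer = 5

5


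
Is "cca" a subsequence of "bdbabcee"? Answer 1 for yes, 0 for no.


Check if "cca" is a subsequence of "bdbabcee"
Greedy scan:
  Position 0 ('b'): no match needed
  Position 1 ('d'): no match needed
  Position 2 ('b'): no match needed
  Position 3 ('a'): no match needed
  Position 4 ('b'): no match needed
  Position 5 ('c'): matches sub[0] = 'c'
  Position 6 ('e'): no match needed
  Position 7 ('e'): no match needed
Only matched 1/3 characters => not a subsequence

0


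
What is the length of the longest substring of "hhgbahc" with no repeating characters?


Input: "hhgbahc"
Sliding window (track last position of each char):
  Position 0 ('h'): window [0,0] length 1 -- new best
  Position 1 ('h'): repeat (last at 0), move window start to 1
  Position 1 ('h'): window [1,1] length 1
  Position 2 ('g'): window [1,2] length 2 -- new best
  Position 3 ('b'): window [1,3] length 3 -- new best
  Position 4 ('a'): window [1,4] length 4 -- new best
  Position 5 ('h'): repeat (last at 1), move window start to 2
  Position 5 ('h'): window [2,5] length 4
  Position 6 ('c'): window [2,6] length 5 -- new best
Longest substring with no repeats: "gbahc" with length 5

5


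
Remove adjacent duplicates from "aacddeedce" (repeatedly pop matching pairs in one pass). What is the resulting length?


Input: aacddeedce
Stack-based adjacent duplicate removal:
  Read 'a': push. Stack: a
  Read 'a': matches stack top 'a' => pop. Stack: (empty)
  Read 'c': push. Stack: c
  Read 'd': push. Stack: cd
  Read 'd': matches stack top 'd' => pop. Stack: c
  Read 'e': push. Stack: ce
  Read 'e': matches stack top 'e' => pop. Stack: c
  Read 'd': push. Stack: cd
  Read 'c': push. Stack: cdc
  Read 'e': push. Stack: cdce
Final stack: "cdce" (length 4)

4


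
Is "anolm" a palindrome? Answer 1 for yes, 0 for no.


Input: anolm
Reversed: mlona
  Compare pos 0 ('a') with pos 4 ('m'): MISMATCH
  Compare pos 1 ('n') with pos 3 ('l'): MISMATCH
Result: not a palindrome

0


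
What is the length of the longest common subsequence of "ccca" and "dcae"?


LCS of "ccca" and "dcae"
DP table:
           d    c    a    e
      0    0    0    0    0
  c   0    0    1    1    1
  c   0    0    1    1    1
  c   0    0    1    1    1
  a   0    0    1    2    2
LCS length = dp[4][4] = 2

2


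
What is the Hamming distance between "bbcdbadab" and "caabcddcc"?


Comparing "bbcdbadab" and "caabcddcc" position by position:
  Position 0: 'b' vs 'c' => differ
  Position 1: 'b' vs 'a' => differ
  Position 2: 'c' vs 'a' => differ
  Position 3: 'd' vs 'b' => differ
  Position 4: 'b' vs 'c' => differ
  Position 5: 'a' vs 'd' => differ
  Position 6: 'd' vs 'd' => same
  Position 7: 'a' vs 'c' => differ
  Position 8: 'b' vs 'c' => differ
Total differences (Hamming distance): 8

8


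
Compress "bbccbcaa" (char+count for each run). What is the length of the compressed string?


Input: bbccbcaa
Runs:
  'b' x 2 => "b2"
  'c' x 2 => "c2"
  'b' x 1 => "b1"
  'c' x 1 => "c1"
  'a' x 2 => "a2"
Compressed: "b2c2b1c1a2"
Compressed length: 10

10


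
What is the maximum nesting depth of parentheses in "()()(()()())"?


Input: "()()(()()())"
Tracking depth:
  Position 0 '(': depth becomes 1
  Position 1 ')': depth becomes 0
  Position 2 '(': depth becomes 1
  Position 3 ')': depth becomes 0
  Position 4 '(': depth becomes 1
  Position 5 '(': depth becomes 2
  Position 6 ')': depth becomes 1
  Position 7 '(': depth becomes 2
  Position 8 ')': depth becomes 1
  Position 9 '(': depth becomes 2
  Position 10 ')': depth becomes 1
  Position 11 ')': depth becomes 0
Maximum depth reached: 2

2


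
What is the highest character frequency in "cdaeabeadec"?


Input: cdaeabeadec
Character counts:
  'a': 3
  'b': 1
  'c': 2
  'd': 2
  'e': 3
Maximum frequency: 3

3


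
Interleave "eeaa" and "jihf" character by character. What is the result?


Interleaving "eeaa" and "jihf":
  Position 0: 'e' from first, 'j' from second => "ej"
  Position 1: 'e' from first, 'i' from second => "ei"
  Position 2: 'a' from first, 'h' from second => "ah"
  Position 3: 'a' from first, 'f' from second => "af"
Result: ejeiahaf

ejeiahaf


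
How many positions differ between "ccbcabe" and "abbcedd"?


Comparing "ccbcabe" and "abbcedd" position by position:
  Position 0: 'c' vs 'a' => DIFFER
  Position 1: 'c' vs 'b' => DIFFER
  Position 2: 'b' vs 'b' => same
  Position 3: 'c' vs 'c' => same
  Position 4: 'a' vs 'e' => DIFFER
  Position 5: 'b' vs 'd' => DIFFER
  Position 6: 'e' vs 'd' => DIFFER
Positions that differ: 5

5


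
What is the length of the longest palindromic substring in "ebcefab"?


Input: "ebcefab"
Checking substrings for palindromes:
  No multi-char palindromic substrings found
Longest palindromic substring: "e" with length 1

1


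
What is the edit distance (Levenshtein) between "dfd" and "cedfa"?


Computing edit distance: "dfd" -> "cedfa"
DP table:
           c    e    d    f    a
      0    1    2    3    4    5
  d   1    1    2    2    3    4
  f   2    2    2    3    2    3
  d   3    3    3    2    3    3
Edit distance = dp[3][5] = 3

3


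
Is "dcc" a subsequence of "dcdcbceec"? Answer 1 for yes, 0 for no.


Check if "dcc" is a subsequence of "dcdcbceec"
Greedy scan:
  Position 0 ('d'): matches sub[0] = 'd'
  Position 1 ('c'): matches sub[1] = 'c'
  Position 2 ('d'): no match needed
  Position 3 ('c'): matches sub[2] = 'c'
  Position 4 ('b'): no match needed
  Position 5 ('c'): no match needed
  Position 6 ('e'): no match needed
  Position 7 ('e'): no match needed
  Position 8 ('c'): no match needed
All 3 characters matched => is a subsequence

1


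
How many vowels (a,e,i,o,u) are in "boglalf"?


Input: boglalf
Checking each character:
  'b' at position 0: consonant
  'o' at position 1: vowel (running total: 1)
  'g' at position 2: consonant
  'l' at position 3: consonant
  'a' at position 4: vowel (running total: 2)
  'l' at position 5: consonant
  'f' at position 6: consonant
Total vowels: 2

2


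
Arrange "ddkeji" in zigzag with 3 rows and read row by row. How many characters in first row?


Zigzag "ddkeji" into 3 rows:
Placing characters:
  'd' => row 0
  'd' => row 1
  'k' => row 2
  'e' => row 1
  'j' => row 0
  'i' => row 1
Rows:
  Row 0: "dj"
  Row 1: "dei"
  Row 2: "k"
First row length: 2

2


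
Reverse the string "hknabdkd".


Input: hknabdkd
Reading characters right to left:
  Position 7: 'd'
  Position 6: 'k'
  Position 5: 'd'
  Position 4: 'b'
  Position 3: 'a'
  Position 2: 'n'
  Position 1: 'k'
  Position 0: 'h'
Reversed: dkdbankh

dkdbankh


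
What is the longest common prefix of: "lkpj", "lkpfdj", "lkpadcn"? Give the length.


Words: lkpj, lkpfdj, lkpadcn
  Position 0: all 'l' => match
  Position 1: all 'k' => match
  Position 2: all 'p' => match
  Position 3: ('j', 'f', 'a') => mismatch, stop
LCP = "lkp" (length 3)

3


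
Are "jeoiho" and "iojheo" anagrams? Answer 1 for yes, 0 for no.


Strings: "jeoiho", "iojheo"
Sorted first:  ehijoo
Sorted second: ehijoo
Sorted forms match => anagrams

1


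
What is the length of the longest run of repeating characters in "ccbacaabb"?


Input: "ccbacaabb"
Scanning for longest run:
  Position 1 ('c'): continues run of 'c', length=2
  Position 2 ('b'): new char, reset run to 1
  Position 3 ('a'): new char, reset run to 1
  Position 4 ('c'): new char, reset run to 1
  Position 5 ('a'): new char, reset run to 1
  Position 6 ('a'): continues run of 'a', length=2
  Position 7 ('b'): new char, reset run to 1
  Position 8 ('b'): continues run of 'b', length=2
Longest run: 'c' with length 2

2


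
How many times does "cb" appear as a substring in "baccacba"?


Searching for "cb" in "baccacba"
Scanning each position:
  Position 0: "ba" => no
  Position 1: "ac" => no
  Position 2: "cc" => no
  Position 3: "ca" => no
  Position 4: "ac" => no
  Position 5: "cb" => MATCH
  Position 6: "ba" => no
Total occurrences: 1

1


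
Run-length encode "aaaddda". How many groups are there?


Input: aaaddda
Scanning for consecutive runs:
  Group 1: 'a' x 3 (positions 0-2)
  Group 2: 'd' x 3 (positions 3-5)
  Group 3: 'a' x 1 (positions 6-6)
Total groups: 3

3


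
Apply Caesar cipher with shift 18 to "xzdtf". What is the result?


Caesar cipher: shift "xzdtf" by 18
  'x' (pos 23) + 18 = pos 15 = 'p'
  'z' (pos 25) + 18 = pos 17 = 'r'
  'd' (pos 3) + 18 = pos 21 = 'v'
  't' (pos 19) + 18 = pos 11 = 'l'
  'f' (pos 5) + 18 = pos 23 = 'x'
Result: prvlx

prvlx


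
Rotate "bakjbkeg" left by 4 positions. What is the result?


Input: "bakjbkeg", rotate left by 4
First 4 characters: "bakj"
Remaining characters: "bkeg"
Concatenate remaining + first: "bkeg" + "bakj" = "bkegbakj"

bkegbakj


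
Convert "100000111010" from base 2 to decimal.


Input: "100000111010" in base 2
Positional expansion:
  Digit '1' (value 1) x 2^11 = 2048
  Digit '0' (value 0) x 2^10 = 0
  Digit '0' (value 0) x 2^9 = 0
  Digit '0' (value 0) x 2^8 = 0
  Digit '0' (value 0) x 2^7 = 0
  Digit '0' (value 0) x 2^6 = 0
  Digit '1' (value 1) x 2^5 = 32
  Digit '1' (value 1) x 2^4 = 16
  Digit '1' (value 1) x 2^3 = 8
  Digit '0' (value 0) x 2^2 = 0
  Digit '1' (value 1) x 2^1 = 2
  Digit '0' (value 0) x 2^0 = 0
Sum = 2106

2106


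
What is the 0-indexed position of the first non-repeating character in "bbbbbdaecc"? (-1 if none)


Input: bbbbbdaecc
Character frequencies:
  'a': 1
  'b': 5
  'c': 2
  'd': 1
  'e': 1
Scanning left to right for freq == 1:
  Position 0 ('b'): freq=5, skip
  Position 1 ('b'): freq=5, skip
  Position 2 ('b'): freq=5, skip
  Position 3 ('b'): freq=5, skip
  Position 4 ('b'): freq=5, skip
  Position 5 ('d'): unique! => answer = 5

5


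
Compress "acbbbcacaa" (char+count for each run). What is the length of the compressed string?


Input: acbbbcacaa
Runs:
  'a' x 1 => "a1"
  'c' x 1 => "c1"
  'b' x 3 => "b3"
  'c' x 1 => "c1"
  'a' x 1 => "a1"
  'c' x 1 => "c1"
  'a' x 2 => "a2"
Compressed: "a1c1b3c1a1c1a2"
Compressed length: 14

14


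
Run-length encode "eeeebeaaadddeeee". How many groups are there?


Input: eeeebeaaadddeeee
Scanning for consecutive runs:
  Group 1: 'e' x 4 (positions 0-3)
  Group 2: 'b' x 1 (positions 4-4)
  Group 3: 'e' x 1 (positions 5-5)
  Group 4: 'a' x 3 (positions 6-8)
  Group 5: 'd' x 3 (positions 9-11)
  Group 6: 'e' x 4 (positions 12-15)
Total groups: 6

6


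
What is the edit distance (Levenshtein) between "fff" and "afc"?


Computing edit distance: "fff" -> "afc"
DP table:
           a    f    c
      0    1    2    3
  f   1    1    1    2
  f   2    2    1    2
  f   3    3    2    2
Edit distance = dp[3][3] = 2

2


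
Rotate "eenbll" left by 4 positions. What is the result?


Input: "eenbll", rotate left by 4
First 4 characters: "eenb"
Remaining characters: "ll"
Concatenate remaining + first: "ll" + "eenb" = "lleenb"

lleenb


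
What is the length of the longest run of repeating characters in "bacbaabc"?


Input: "bacbaabc"
Scanning for longest run:
  Position 1 ('a'): new char, reset run to 1
  Position 2 ('c'): new char, reset run to 1
  Position 3 ('b'): new char, reset run to 1
  Position 4 ('a'): new char, reset run to 1
  Position 5 ('a'): continues run of 'a', length=2
  Position 6 ('b'): new char, reset run to 1
  Position 7 ('c'): new char, reset run to 1
Longest run: 'a' with length 2

2


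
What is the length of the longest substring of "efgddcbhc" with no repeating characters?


Input: "efgddcbhc"
Sliding window (track last position of each char):
  Position 0 ('e'): window [0,0] length 1 -- new best
  Position 1 ('f'): window [0,1] length 2 -- new best
  Position 2 ('g'): window [0,2] length 3 -- new best
  Position 3 ('d'): window [0,3] length 4 -- new best
  Position 4 ('d'): repeat (last at 3), move window start to 4
  Position 4 ('d'): window [4,4] length 1
  Position 5 ('c'): window [4,5] length 2
  Position 6 ('b'): window [4,6] length 3
  Position 7 ('h'): window [4,7] length 4
  Position 8 ('c'): repeat (last at 5), move window start to 6
  Position 8 ('c'): window [6,8] length 3
Longest substring with no repeats: "efgd" with length 4

4


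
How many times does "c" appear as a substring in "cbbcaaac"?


Searching for "c" in "cbbcaaac"
Scanning each position:
  Position 0: "c" => MATCH
  Position 1: "b" => no
  Position 2: "b" => no
  Position 3: "c" => MATCH
  Position 4: "a" => no
  Position 5: "a" => no
  Position 6: "a" => no
  Position 7: "c" => MATCH
Total occurrences: 3

3


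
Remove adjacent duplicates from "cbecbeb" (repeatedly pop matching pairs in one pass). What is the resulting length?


Input: cbecbeb
Stack-based adjacent duplicate removal:
  Read 'c': push. Stack: c
  Read 'b': push. Stack: cb
  Read 'e': push. Stack: cbe
  Read 'c': push. Stack: cbec
  Read 'b': push. Stack: cbecb
  Read 'e': push. Stack: cbecbe
  Read 'b': push. Stack: cbecbeb
Final stack: "cbecbeb" (length 7)

7


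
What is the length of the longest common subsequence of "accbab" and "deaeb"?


LCS of "accbab" and "deaeb"
DP table:
           d    e    a    e    b
      0    0    0    0    0    0
  a   0    0    0    1    1    1
  c   0    0    0    1    1    1
  c   0    0    0    1    1    1
  b   0    0    0    1    1    2
  a   0    0    0    1    1    2
  b   0    0    0    1    1    2
LCS length = dp[6][5] = 2

2


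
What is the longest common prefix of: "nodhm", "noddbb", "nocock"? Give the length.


Words: nodhm, noddbb, nocock
  Position 0: all 'n' => match
  Position 1: all 'o' => match
  Position 2: ('d', 'd', 'c') => mismatch, stop
LCP = "no" (length 2)

2


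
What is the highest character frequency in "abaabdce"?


Input: abaabdce
Character counts:
  'a': 3
  'b': 2
  'c': 1
  'd': 1
  'e': 1
Maximum frequency: 3

3


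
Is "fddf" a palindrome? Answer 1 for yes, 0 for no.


Input: fddf
Reversed: fddf
  Compare pos 0 ('f') with pos 3 ('f'): match
  Compare pos 1 ('d') with pos 2 ('d'): match
Result: palindrome

1


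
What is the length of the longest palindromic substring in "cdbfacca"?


Input: "cdbfacca"
Checking substrings for palindromes:
  [4:8] "acca" (len 4) => palindrome
  [5:7] "cc" (len 2) => palindrome
Longest palindromic substring: "acca" with length 4

4


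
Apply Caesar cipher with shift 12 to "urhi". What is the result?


Caesar cipher: shift "urhi" by 12
  'u' (pos 20) + 12 = pos 6 = 'g'
  'r' (pos 17) + 12 = pos 3 = 'd'
  'h' (pos 7) + 12 = pos 19 = 't'
  'i' (pos 8) + 12 = pos 20 = 'u'
Result: gdtu

gdtu


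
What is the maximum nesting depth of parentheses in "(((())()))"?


Input: "(((())()))"
Tracking depth:
  Position 0 '(': depth becomes 1
  Position 1 '(': depth becomes 2
  Position 2 '(': depth becomes 3
  Position 3 '(': depth becomes 4
  Position 4 ')': depth becomes 3
  Position 5 ')': depth becomes 2
  Position 6 '(': depth becomes 3
  Position 7 ')': depth becomes 2
  Position 8 ')': depth becomes 1
  Position 9 ')': depth becomes 0
Maximum depth reached: 4

4


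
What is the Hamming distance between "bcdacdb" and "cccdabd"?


Comparing "bcdacdb" and "cccdabd" position by position:
  Position 0: 'b' vs 'c' => differ
  Position 1: 'c' vs 'c' => same
  Position 2: 'd' vs 'c' => differ
  Position 3: 'a' vs 'd' => differ
  Position 4: 'c' vs 'a' => differ
  Position 5: 'd' vs 'b' => differ
  Position 6: 'b' vs 'd' => differ
Total differences (Hamming distance): 6

6


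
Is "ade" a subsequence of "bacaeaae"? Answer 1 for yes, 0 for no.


Check if "ade" is a subsequence of "bacaeaae"
Greedy scan:
  Position 0 ('b'): no match needed
  Position 1 ('a'): matches sub[0] = 'a'
  Position 2 ('c'): no match needed
  Position 3 ('a'): no match needed
  Position 4 ('e'): no match needed
  Position 5 ('a'): no match needed
  Position 6 ('a'): no match needed
  Position 7 ('e'): no match needed
Only matched 1/3 characters => not a subsequence

0


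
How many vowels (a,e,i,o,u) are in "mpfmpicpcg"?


Input: mpfmpicpcg
Checking each character:
  'm' at position 0: consonant
  'p' at position 1: consonant
  'f' at position 2: consonant
  'm' at position 3: consonant
  'p' at position 4: consonant
  'i' at position 5: vowel (running total: 1)
  'c' at position 6: consonant
  'p' at position 7: consonant
  'c' at position 8: consonant
  'g' at position 9: consonant
Total vowels: 1

1


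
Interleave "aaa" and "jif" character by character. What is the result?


Interleaving "aaa" and "jif":
  Position 0: 'a' from first, 'j' from second => "aj"
  Position 1: 'a' from first, 'i' from second => "ai"
  Position 2: 'a' from first, 'f' from second => "af"
Result: ajaiaf

ajaiaf


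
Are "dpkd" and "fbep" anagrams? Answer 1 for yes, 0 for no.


Strings: "dpkd", "fbep"
Sorted first:  ddkp
Sorted second: befp
Differ at position 0: 'd' vs 'b' => not anagrams

0


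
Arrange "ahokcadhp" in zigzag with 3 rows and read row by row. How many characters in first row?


Zigzag "ahokcadhp" into 3 rows:
Placing characters:
  'a' => row 0
  'h' => row 1
  'o' => row 2
  'k' => row 1
  'c' => row 0
  'a' => row 1
  'd' => row 2
  'h' => row 1
  'p' => row 0
Rows:
  Row 0: "acp"
  Row 1: "hkah"
  Row 2: "od"
First row length: 3

3


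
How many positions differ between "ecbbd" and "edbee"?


Comparing "ecbbd" and "edbee" position by position:
  Position 0: 'e' vs 'e' => same
  Position 1: 'c' vs 'd' => DIFFER
  Position 2: 'b' vs 'b' => same
  Position 3: 'b' vs 'e' => DIFFER
  Position 4: 'd' vs 'e' => DIFFER
Positions that differ: 3

3


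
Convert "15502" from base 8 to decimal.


Input: "15502" in base 8
Positional expansion:
  Digit '1' (value 1) x 8^4 = 4096
  Digit '5' (value 5) x 8^3 = 2560
  Digit '5' (value 5) x 8^2 = 320
  Digit '0' (value 0) x 8^1 = 0
  Digit '2' (value 2) x 8^0 = 2
Sum = 6978

6978


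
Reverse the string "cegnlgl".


Input: cegnlgl
Reading characters right to left:
  Position 6: 'l'
  Position 5: 'g'
  Position 4: 'l'
  Position 3: 'n'
  Position 2: 'g'
  Position 1: 'e'
  Position 0: 'c'
Reversed: lglngec

lglngec


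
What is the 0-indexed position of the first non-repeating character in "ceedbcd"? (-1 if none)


Input: ceedbcd
Character frequencies:
  'b': 1
  'c': 2
  'd': 2
  'e': 2
Scanning left to right for freq == 1:
  Position 0 ('c'): freq=2, skip
  Position 1 ('e'): freq=2, skip
  Position 2 ('e'): freq=2, skip
  Position 3 ('d'): freq=2, skip
  Position 4 ('b'): unique! => answer = 4

4


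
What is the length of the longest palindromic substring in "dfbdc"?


Input: "dfbdc"
Checking substrings for palindromes:
  No multi-char palindromic substrings found
Longest palindromic substring: "d" with length 1

1


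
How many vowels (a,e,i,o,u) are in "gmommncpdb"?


Input: gmommncpdb
Checking each character:
  'g' at position 0: consonant
  'm' at position 1: consonant
  'o' at position 2: vowel (running total: 1)
  'm' at position 3: consonant
  'm' at position 4: consonant
  'n' at position 5: consonant
  'c' at position 6: consonant
  'p' at position 7: consonant
  'd' at position 8: consonant
  'b' at position 9: consonant
Total vowels: 1

1


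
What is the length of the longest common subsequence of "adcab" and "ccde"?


LCS of "adcab" and "ccde"
DP table:
           c    c    d    e
      0    0    0    0    0
  a   0    0    0    0    0
  d   0    0    0    1    1
  c   0    1    1    1    1
  a   0    1    1    1    1
  b   0    1    1    1    1
LCS length = dp[5][4] = 1

1


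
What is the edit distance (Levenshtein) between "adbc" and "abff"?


Computing edit distance: "adbc" -> "abff"
DP table:
           a    b    f    f
      0    1    2    3    4
  a   1    0    1    2    3
  d   2    1    1    2    3
  b   3    2    1    2    3
  c   4    3    2    2    3
Edit distance = dp[4][4] = 3

3


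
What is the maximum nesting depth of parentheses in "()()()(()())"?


Input: "()()()(()())"
Tracking depth:
  Position 0 '(': depth becomes 1
  Position 1 ')': depth becomes 0
  Position 2 '(': depth becomes 1
  Position 3 ')': depth becomes 0
  Position 4 '(': depth becomes 1
  Position 5 ')': depth becomes 0
  Position 6 '(': depth becomes 1
  Position 7 '(': depth becomes 2
  Position 8 ')': depth becomes 1
  Position 9 '(': depth becomes 2
  Position 10 ')': depth becomes 1
  Position 11 ')': depth becomes 0
Maximum depth reached: 2

2


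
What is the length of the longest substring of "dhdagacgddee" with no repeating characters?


Input: "dhdagacgddee"
Sliding window (track last position of each char):
  Position 0 ('d'): window [0,0] length 1 -- new best
  Position 1 ('h'): window [0,1] length 2 -- new best
  Position 2 ('d'): repeat (last at 0), move window start to 1
  Position 2 ('d'): window [1,2] length 2
  Position 3 ('a'): window [1,3] length 3 -- new best
  Position 4 ('g'): window [1,4] length 4 -- new best
  Position 5 ('a'): repeat (last at 3), move window start to 4
  Position 5 ('a'): window [4,5] length 2
  Position 6 ('c'): window [4,6] length 3
  Position 7 ('g'): repeat (last at 4), move window start to 5
  Position 7 ('g'): window [5,7] length 3
  Position 8 ('d'): window [5,8] length 4
  Position 9 ('d'): repeat (last at 8), move window start to 9
  Position 9 ('d'): window [9,9] length 1
  Position 10 ('e'): window [9,10] length 2
  Position 11 ('e'): repeat (last at 10), move window start to 11
  Position 11 ('e'): window [11,11] length 1
Longest substring with no repeats: "hdag" with length 4

4


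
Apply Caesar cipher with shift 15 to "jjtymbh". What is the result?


Caesar cipher: shift "jjtymbh" by 15
  'j' (pos 9) + 15 = pos 24 = 'y'
  'j' (pos 9) + 15 = pos 24 = 'y'
  't' (pos 19) + 15 = pos 8 = 'i'
  'y' (pos 24) + 15 = pos 13 = 'n'
  'm' (pos 12) + 15 = pos 1 = 'b'
  'b' (pos 1) + 15 = pos 16 = 'q'
  'h' (pos 7) + 15 = pos 22 = 'w'
Result: yyinbqw

yyinbqw


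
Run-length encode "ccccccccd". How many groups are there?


Input: ccccccccd
Scanning for consecutive runs:
  Group 1: 'c' x 8 (positions 0-7)
  Group 2: 'd' x 1 (positions 8-8)
Total groups: 2

2


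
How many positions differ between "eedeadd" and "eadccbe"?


Comparing "eedeadd" and "eadccbe" position by position:
  Position 0: 'e' vs 'e' => same
  Position 1: 'e' vs 'a' => DIFFER
  Position 2: 'd' vs 'd' => same
  Position 3: 'e' vs 'c' => DIFFER
  Position 4: 'a' vs 'c' => DIFFER
  Position 5: 'd' vs 'b' => DIFFER
  Position 6: 'd' vs 'e' => DIFFER
Positions that differ: 5

5


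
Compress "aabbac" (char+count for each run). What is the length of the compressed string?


Input: aabbac
Runs:
  'a' x 2 => "a2"
  'b' x 2 => "b2"
  'a' x 1 => "a1"
  'c' x 1 => "c1"
Compressed: "a2b2a1c1"
Compressed length: 8

8


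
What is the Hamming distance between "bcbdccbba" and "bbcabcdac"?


Comparing "bcbdccbba" and "bbcabcdac" position by position:
  Position 0: 'b' vs 'b' => same
  Position 1: 'c' vs 'b' => differ
  Position 2: 'b' vs 'c' => differ
  Position 3: 'd' vs 'a' => differ
  Position 4: 'c' vs 'b' => differ
  Position 5: 'c' vs 'c' => same
  Position 6: 'b' vs 'd' => differ
  Position 7: 'b' vs 'a' => differ
  Position 8: 'a' vs 'c' => differ
Total differences (Hamming distance): 7

7


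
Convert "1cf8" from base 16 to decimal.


Input: "1cf8" in base 16
Positional expansion:
  Digit '1' (value 1) x 16^3 = 4096
  Digit 'c' (value 12) x 16^2 = 3072
  Digit 'f' (value 15) x 16^1 = 240
  Digit '8' (value 8) x 16^0 = 8
Sum = 7416

7416


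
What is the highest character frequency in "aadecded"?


Input: aadecded
Character counts:
  'a': 2
  'c': 1
  'd': 3
  'e': 2
Maximum frequency: 3

3


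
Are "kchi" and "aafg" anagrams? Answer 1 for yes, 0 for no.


Strings: "kchi", "aafg"
Sorted first:  chik
Sorted second: aafg
Differ at position 0: 'c' vs 'a' => not anagrams

0


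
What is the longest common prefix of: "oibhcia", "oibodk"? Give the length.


Words: oibhcia, oibodk
  Position 0: all 'o' => match
  Position 1: all 'i' => match
  Position 2: all 'b' => match
  Position 3: ('h', 'o') => mismatch, stop
LCP = "oib" (length 3)

3


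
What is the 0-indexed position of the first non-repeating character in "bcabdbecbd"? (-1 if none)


Input: bcabdbecbd
Character frequencies:
  'a': 1
  'b': 4
  'c': 2
  'd': 2
  'e': 1
Scanning left to right for freq == 1:
  Position 0 ('b'): freq=4, skip
  Position 1 ('c'): freq=2, skip
  Position 2 ('a'): unique! => answer = 2

2


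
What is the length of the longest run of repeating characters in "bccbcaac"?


Input: "bccbcaac"
Scanning for longest run:
  Position 1 ('c'): new char, reset run to 1
  Position 2 ('c'): continues run of 'c', length=2
  Position 3 ('b'): new char, reset run to 1
  Position 4 ('c'): new char, reset run to 1
  Position 5 ('a'): new char, reset run to 1
  Position 6 ('a'): continues run of 'a', length=2
  Position 7 ('c'): new char, reset run to 1
Longest run: 'c' with length 2

2


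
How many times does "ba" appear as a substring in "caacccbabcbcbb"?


Searching for "ba" in "caacccbabcbcbb"
Scanning each position:
  Position 0: "ca" => no
  Position 1: "aa" => no
  Position 2: "ac" => no
  Position 3: "cc" => no
  Position 4: "cc" => no
  Position 5: "cb" => no
  Position 6: "ba" => MATCH
  Position 7: "ab" => no
  Position 8: "bc" => no
  Position 9: "cb" => no
  Position 10: "bc" => no
  Position 11: "cb" => no
  Position 12: "bb" => no
Total occurrences: 1

1


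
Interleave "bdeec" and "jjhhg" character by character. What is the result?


Interleaving "bdeec" and "jjhhg":
  Position 0: 'b' from first, 'j' from second => "bj"
  Position 1: 'd' from first, 'j' from second => "dj"
  Position 2: 'e' from first, 'h' from second => "eh"
  Position 3: 'e' from first, 'h' from second => "eh"
  Position 4: 'c' from first, 'g' from second => "cg"
Result: bjdjehehcg

bjdjehehcg


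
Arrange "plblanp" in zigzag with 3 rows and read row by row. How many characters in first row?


Zigzag "plblanp" into 3 rows:
Placing characters:
  'p' => row 0
  'l' => row 1
  'b' => row 2
  'l' => row 1
  'a' => row 0
  'n' => row 1
  'p' => row 2
Rows:
  Row 0: "pa"
  Row 1: "lln"
  Row 2: "bp"
First row length: 2

2


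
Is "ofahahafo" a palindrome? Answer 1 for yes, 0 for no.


Input: ofahahafo
Reversed: ofahahafo
  Compare pos 0 ('o') with pos 8 ('o'): match
  Compare pos 1 ('f') with pos 7 ('f'): match
  Compare pos 2 ('a') with pos 6 ('a'): match
  Compare pos 3 ('h') with pos 5 ('h'): match
Result: palindrome

1


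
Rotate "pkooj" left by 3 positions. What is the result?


Input: "pkooj", rotate left by 3
First 3 characters: "pko"
Remaining characters: "oj"
Concatenate remaining + first: "oj" + "pko" = "ojpko"

ojpko


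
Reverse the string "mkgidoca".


Input: mkgidoca
Reading characters right to left:
  Position 7: 'a'
  Position 6: 'c'
  Position 5: 'o'
  Position 4: 'd'
  Position 3: 'i'
  Position 2: 'g'
  Position 1: 'k'
  Position 0: 'm'
Reversed: acodigkm

acodigkm


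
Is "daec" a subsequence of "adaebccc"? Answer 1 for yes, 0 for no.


Check if "daec" is a subsequence of "adaebccc"
Greedy scan:
  Position 0 ('a'): no match needed
  Position 1 ('d'): matches sub[0] = 'd'
  Position 2 ('a'): matches sub[1] = 'a'
  Position 3 ('e'): matches sub[2] = 'e'
  Position 4 ('b'): no match needed
  Position 5 ('c'): matches sub[3] = 'c'
  Position 6 ('c'): no match needed
  Position 7 ('c'): no match needed
All 4 characters matched => is a subsequence

1


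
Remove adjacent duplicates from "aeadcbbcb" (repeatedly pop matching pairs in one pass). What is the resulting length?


Input: aeadcbbcb
Stack-based adjacent duplicate removal:
  Read 'a': push. Stack: a
  Read 'e': push. Stack: ae
  Read 'a': push. Stack: aea
  Read 'd': push. Stack: aead
  Read 'c': push. Stack: aeadc
  Read 'b': push. Stack: aeadcb
  Read 'b': matches stack top 'b' => pop. Stack: aeadc
  Read 'c': matches stack top 'c' => pop. Stack: aead
  Read 'b': push. Stack: aeadb
Final stack: "aeadb" (length 5)

5


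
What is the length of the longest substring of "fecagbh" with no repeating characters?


Input: "fecagbh"
Sliding window (track last position of each char):
  Position 0 ('f'): window [0,0] length 1 -- new best
  Position 1 ('e'): window [0,1] length 2 -- new best
  Position 2 ('c'): window [0,2] length 3 -- new best
  Position 3 ('a'): window [0,3] length 4 -- new best
  Position 4 ('g'): window [0,4] length 5 -- new best
  Position 5 ('b'): window [0,5] length 6 -- new best
  Position 6 ('h'): window [0,6] length 7 -- new best
Longest substring with no repeats: "fecagbh" with length 7

7


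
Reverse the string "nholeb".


Input: nholeb
Reading characters right to left:
  Position 5: 'b'
  Position 4: 'e'
  Position 3: 'l'
  Position 2: 'o'
  Position 1: 'h'
  Position 0: 'n'
Reversed: belohn

belohn


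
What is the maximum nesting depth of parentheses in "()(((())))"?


Input: "()(((())))"
Tracking depth:
  Position 0 '(': depth becomes 1
  Position 1 ')': depth becomes 0
  Position 2 '(': depth becomes 1
  Position 3 '(': depth becomes 2
  Position 4 '(': depth becomes 3
  Position 5 '(': depth becomes 4
  Position 6 ')': depth becomes 3
  Position 7 ')': depth becomes 2
  Position 8 ')': depth becomes 1
  Position 9 ')': depth becomes 0
Maximum depth reached: 4

4


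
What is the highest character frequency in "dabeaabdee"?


Input: dabeaabdee
Character counts:
  'a': 3
  'b': 2
  'd': 2
  'e': 3
Maximum frequency: 3

3


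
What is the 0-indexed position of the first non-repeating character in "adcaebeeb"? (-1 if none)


Input: adcaebeeb
Character frequencies:
  'a': 2
  'b': 2
  'c': 1
  'd': 1
  'e': 3
Scanning left to right for freq == 1:
  Position 0 ('a'): freq=2, skip
  Position 1 ('d'): unique! => answer = 1

1


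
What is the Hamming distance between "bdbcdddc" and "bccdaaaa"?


Comparing "bdbcdddc" and "bccdaaaa" position by position:
  Position 0: 'b' vs 'b' => same
  Position 1: 'd' vs 'c' => differ
  Position 2: 'b' vs 'c' => differ
  Position 3: 'c' vs 'd' => differ
  Position 4: 'd' vs 'a' => differ
  Position 5: 'd' vs 'a' => differ
  Position 6: 'd' vs 'a' => differ
  Position 7: 'c' vs 'a' => differ
Total differences (Hamming distance): 7

7


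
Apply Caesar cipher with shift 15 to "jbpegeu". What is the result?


Caesar cipher: shift "jbpegeu" by 15
  'j' (pos 9) + 15 = pos 24 = 'y'
  'b' (pos 1) + 15 = pos 16 = 'q'
  'p' (pos 15) + 15 = pos 4 = 'e'
  'e' (pos 4) + 15 = pos 19 = 't'
  'g' (pos 6) + 15 = pos 21 = 'v'
  'e' (pos 4) + 15 = pos 19 = 't'
  'u' (pos 20) + 15 = pos 9 = 'j'
Result: yqetvtj

yqetvtj


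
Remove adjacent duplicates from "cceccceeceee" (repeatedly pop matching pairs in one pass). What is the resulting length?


Input: cceccceeceee
Stack-based adjacent duplicate removal:
  Read 'c': push. Stack: c
  Read 'c': matches stack top 'c' => pop. Stack: (empty)
  Read 'e': push. Stack: e
  Read 'c': push. Stack: ec
  Read 'c': matches stack top 'c' => pop. Stack: e
  Read 'c': push. Stack: ec
  Read 'e': push. Stack: ece
  Read 'e': matches stack top 'e' => pop. Stack: ec
  Read 'c': matches stack top 'c' => pop. Stack: e
  Read 'e': matches stack top 'e' => pop. Stack: (empty)
  Read 'e': push. Stack: e
  Read 'e': matches stack top 'e' => pop. Stack: (empty)
Final stack: "" (length 0)

0


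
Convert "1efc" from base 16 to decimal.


Input: "1efc" in base 16
Positional expansion:
  Digit '1' (value 1) x 16^3 = 4096
  Digit 'e' (value 14) x 16^2 = 3584
  Digit 'f' (value 15) x 16^1 = 240
  Digit 'c' (value 12) x 16^0 = 12
Sum = 7932

7932


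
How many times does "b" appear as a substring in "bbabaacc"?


Searching for "b" in "bbabaacc"
Scanning each position:
  Position 0: "b" => MATCH
  Position 1: "b" => MATCH
  Position 2: "a" => no
  Position 3: "b" => MATCH
  Position 4: "a" => no
  Position 5: "a" => no
  Position 6: "c" => no
  Position 7: "c" => no
Total occurrences: 3

3


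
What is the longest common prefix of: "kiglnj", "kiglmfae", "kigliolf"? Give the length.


Words: kiglnj, kiglmfae, kigliolf
  Position 0: all 'k' => match
  Position 1: all 'i' => match
  Position 2: all 'g' => match
  Position 3: all 'l' => match
  Position 4: ('n', 'm', 'i') => mismatch, stop
LCP = "kigl" (length 4)

4


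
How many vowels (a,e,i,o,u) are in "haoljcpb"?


Input: haoljcpb
Checking each character:
  'h' at position 0: consonant
  'a' at position 1: vowel (running total: 1)
  'o' at position 2: vowel (running total: 2)
  'l' at position 3: consonant
  'j' at position 4: consonant
  'c' at position 5: consonant
  'p' at position 6: consonant
  'b' at position 7: consonant
Total vowels: 2

2


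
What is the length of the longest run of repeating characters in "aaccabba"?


Input: "aaccabba"
Scanning for longest run:
  Position 1 ('a'): continues run of 'a', length=2
  Position 2 ('c'): new char, reset run to 1
  Position 3 ('c'): continues run of 'c', length=2
  Position 4 ('a'): new char, reset run to 1
  Position 5 ('b'): new char, reset run to 1
  Position 6 ('b'): continues run of 'b', length=2
  Position 7 ('a'): new char, reset run to 1
Longest run: 'a' with length 2

2


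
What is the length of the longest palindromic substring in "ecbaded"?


Input: "ecbaded"
Checking substrings for palindromes:
  [4:7] "ded" (len 3) => palindrome
Longest palindromic substring: "ded" with length 3

3


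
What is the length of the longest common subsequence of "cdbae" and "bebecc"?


LCS of "cdbae" and "bebecc"
DP table:
           b    e    b    e    c    c
      0    0    0    0    0    0    0
  c   0    0    0    0    0    1    1
  d   0    0    0    0    0    1    1
  b   0    1    1    1    1    1    1
  a   0    1    1    1    1    1    1
  e   0    1    2    2    2    2    2
LCS length = dp[5][6] = 2

2


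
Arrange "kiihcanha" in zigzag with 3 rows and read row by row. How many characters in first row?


Zigzag "kiihcanha" into 3 rows:
Placing characters:
  'k' => row 0
  'i' => row 1
  'i' => row 2
  'h' => row 1
  'c' => row 0
  'a' => row 1
  'n' => row 2
  'h' => row 1
  'a' => row 0
Rows:
  Row 0: "kca"
  Row 1: "ihah"
  Row 2: "in"
First row length: 3

3


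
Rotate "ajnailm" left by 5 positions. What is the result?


Input: "ajnailm", rotate left by 5
First 5 characters: "ajnai"
Remaining characters: "lm"
Concatenate remaining + first: "lm" + "ajnai" = "lmajnai"

lmajnai


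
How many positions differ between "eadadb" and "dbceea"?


Comparing "eadadb" and "dbceea" position by position:
  Position 0: 'e' vs 'd' => DIFFER
  Position 1: 'a' vs 'b' => DIFFER
  Position 2: 'd' vs 'c' => DIFFER
  Position 3: 'a' vs 'e' => DIFFER
  Position 4: 'd' vs 'e' => DIFFER
  Position 5: 'b' vs 'a' => DIFFER
Positions that differ: 6

6


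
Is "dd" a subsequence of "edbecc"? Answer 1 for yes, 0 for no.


Check if "dd" is a subsequence of "edbecc"
Greedy scan:
  Position 0 ('e'): no match needed
  Position 1 ('d'): matches sub[0] = 'd'
  Position 2 ('b'): no match needed
  Position 3 ('e'): no match needed
  Position 4 ('c'): no match needed
  Position 5 ('c'): no match needed
Only matched 1/2 characters => not a subsequence

0


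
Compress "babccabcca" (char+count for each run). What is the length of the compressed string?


Input: babccabcca
Runs:
  'b' x 1 => "b1"
  'a' x 1 => "a1"
  'b' x 1 => "b1"
  'c' x 2 => "c2"
  'a' x 1 => "a1"
  'b' x 1 => "b1"
  'c' x 2 => "c2"
  'a' x 1 => "a1"
Compressed: "b1a1b1c2a1b1c2a1"
Compressed length: 16

16


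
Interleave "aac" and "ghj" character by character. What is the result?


Interleaving "aac" and "ghj":
  Position 0: 'a' from first, 'g' from second => "ag"
  Position 1: 'a' from first, 'h' from second => "ah"
  Position 2: 'c' from first, 'j' from second => "cj"
Result: agahcj

agahcj


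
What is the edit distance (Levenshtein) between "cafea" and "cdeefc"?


Computing edit distance: "cafea" -> "cdeefc"
DP table:
           c    d    e    e    f    c
      0    1    2    3    4    5    6
  c   1    0    1    2    3    4    5
  a   2    1    1    2    3    4    5
  f   3    2    2    2    3    3    4
  e   4    3    3    2    2    3    4
  a   5    4    4    3    3    3    4
Edit distance = dp[5][6] = 4

4


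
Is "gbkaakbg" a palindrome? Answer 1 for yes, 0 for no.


Input: gbkaakbg
Reversed: gbkaakbg
  Compare pos 0 ('g') with pos 7 ('g'): match
  Compare pos 1 ('b') with pos 6 ('b'): match
  Compare pos 2 ('k') with pos 5 ('k'): match
  Compare pos 3 ('a') with pos 4 ('a'): match
Result: palindrome

1


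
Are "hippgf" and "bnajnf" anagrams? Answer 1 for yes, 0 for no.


Strings: "hippgf", "bnajnf"
Sorted first:  fghipp
Sorted second: abfjnn
Differ at position 0: 'f' vs 'a' => not anagrams

0


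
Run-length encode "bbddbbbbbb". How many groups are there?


Input: bbddbbbbbb
Scanning for consecutive runs:
  Group 1: 'b' x 2 (positions 0-1)
  Group 2: 'd' x 2 (positions 2-3)
  Group 3: 'b' x 6 (positions 4-9)
Total groups: 3

3


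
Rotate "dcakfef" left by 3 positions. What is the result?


Input: "dcakfef", rotate left by 3
First 3 characters: "dca"
Remaining characters: "kfef"
Concatenate remaining + first: "kfef" + "dca" = "kfefdca"

kfefdca


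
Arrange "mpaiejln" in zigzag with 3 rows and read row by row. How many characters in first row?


Zigzag "mpaiejln" into 3 rows:
Placing characters:
  'm' => row 0
  'p' => row 1
  'a' => row 2
  'i' => row 1
  'e' => row 0
  'j' => row 1
  'l' => row 2
  'n' => row 1
Rows:
  Row 0: "me"
  Row 1: "pijn"
  Row 2: "al"
First row length: 2

2


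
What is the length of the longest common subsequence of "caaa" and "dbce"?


LCS of "caaa" and "dbce"
DP table:
           d    b    c    e
      0    0    0    0    0
  c   0    0    0    1    1
  a   0    0    0    1    1
  a   0    0    0    1    1
  a   0    0    0    1    1
LCS length = dp[4][4] = 1

1


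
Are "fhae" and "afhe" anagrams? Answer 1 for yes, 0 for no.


Strings: "fhae", "afhe"
Sorted first:  aefh
Sorted second: aefh
Sorted forms match => anagrams

1


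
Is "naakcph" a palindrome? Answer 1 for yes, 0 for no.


Input: naakcph
Reversed: hpckaan
  Compare pos 0 ('n') with pos 6 ('h'): MISMATCH
  Compare pos 1 ('a') with pos 5 ('p'): MISMATCH
  Compare pos 2 ('a') with pos 4 ('c'): MISMATCH
Result: not a palindrome

0


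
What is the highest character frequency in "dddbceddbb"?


Input: dddbceddbb
Character counts:
  'b': 3
  'c': 1
  'd': 5
  'e': 1
Maximum frequency: 5

5
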